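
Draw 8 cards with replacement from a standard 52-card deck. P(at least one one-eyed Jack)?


P(not a one-eyed Jack) = 50/52 = 25/26
P(none in 8 draws) = (25/26)^8 = 152587890625/208827064576
P(≥1 one-eyed Jack) = 1 - 152587890625/208827064576 = 56239173951/208827064576

P = 56239173951/208827064576 ≈ 26.93%


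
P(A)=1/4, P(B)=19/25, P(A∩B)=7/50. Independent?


P(A)×P(B) = 19/100
P(A∩B) = 7/50
Not equal → NOT independent

No, not independent


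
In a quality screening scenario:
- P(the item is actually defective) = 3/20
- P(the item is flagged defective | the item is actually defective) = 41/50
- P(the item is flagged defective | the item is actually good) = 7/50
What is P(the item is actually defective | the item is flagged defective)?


Using Bayes' theorem:
P(A|B) = P(B|A)·P(A) / P(B)

P(the item is flagged defective) = 41/50 × 3/20 + 7/50 × 17/20
= 123/1000 + 119/1000 = 121/500

P(the item is actually defective|the item is flagged defective) = (123/1000) / (121/500) = 123/242

P(the item is actually defective|the item is flagged defective) = 123/242 ≈ 50.83%


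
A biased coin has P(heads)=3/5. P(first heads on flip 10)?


Geometric: P(X=10) = (1-p)^(k-1)×p = (2/5)^9×3/5 = 1536/9765625

P(X=10) = 1536/9765625 ≈ 0.02%


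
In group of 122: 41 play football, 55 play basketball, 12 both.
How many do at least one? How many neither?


|A∪B| = 41+55-12 = 84
Neither = 122-84 = 38

At least one: 84; Neither: 38


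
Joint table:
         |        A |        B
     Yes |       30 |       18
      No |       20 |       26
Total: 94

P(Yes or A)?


P(Yes∨A) = P(Yes) + P(A) - P(Yes∧A)
= (48 + 50 - 30)/94 = 68/94 = 34/47

P = 34/47 ≈ 72.34%


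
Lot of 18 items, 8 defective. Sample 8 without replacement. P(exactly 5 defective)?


Hypergeometric: C(8,5)×C(10,3)/C(18,8)
= 56×120/43758 = 1120/7293

P(X=5) = 1120/7293 ≈ 15.36%


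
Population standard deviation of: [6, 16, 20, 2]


Mean = 44/4 = 11
  (6-11)²=25
  (16-11)²=25
  (20-11)²=81
  (2-11)²=81
Σ(x-μ)² = 212
σ² = 212/4 = 53

σ = √(53) ≈ 7.2801


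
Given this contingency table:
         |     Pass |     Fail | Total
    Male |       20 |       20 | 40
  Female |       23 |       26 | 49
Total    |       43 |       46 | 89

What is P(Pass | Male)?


P(Pass | Male) = 20/(20+20) = 20/40 = 1/2

P(Pass|Male) = 1/2 ≈ 50.00%


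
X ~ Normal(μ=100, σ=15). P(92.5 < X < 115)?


z₁=(92.5-100)/15=-0.5, z₂=(115-100)/15=1.0
P = Φ(1.0) - Φ(-0.5) = 0.841345 - 0.308538 = 0.532807 ≈ 0.5328

P(92.5 < X < 115) ≈ 0.5328


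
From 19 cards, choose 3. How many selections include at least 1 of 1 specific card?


Complement: C(19,3) - C(18,3) = 969 - 816 = 153

153


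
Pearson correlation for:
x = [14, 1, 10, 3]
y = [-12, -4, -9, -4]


n=4, Σx=28, Σy=-29, Σxy=-274, Σx²=306, Σy²=257
r = (4×(-274) - 28×(-29))/√((4×306 - 28²)(4×257 - (-29)²))
= -284/√(440×187) = -284/√82280 ≈ -284/286.8449 ≈ -0.9901

r ≈ -0.9901


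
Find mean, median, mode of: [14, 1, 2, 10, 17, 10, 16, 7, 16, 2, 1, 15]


Sorted: [1, 1, 2, 2, 7, 10, 10, 14, 15, 16, 16, 17]
Mean = 111/12 = 37/4
Median = 10
Freq: {14: 1, 1: 2, 2: 2, 10: 2, 17: 1, 16: 2, 7: 1, 15: 1}
Mode: [1, 2, 10, 16]

Mean=37/4, Median=10, Mode=[1, 2, 10, 16]


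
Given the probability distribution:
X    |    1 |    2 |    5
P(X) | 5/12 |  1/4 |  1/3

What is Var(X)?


E[X] = 31/12
E[X²] = 39/4
Var(X) = E[X²] - (E[X])² = 39/4 - 961/144 = 443/144

Var(X) = 443/144 ≈ 3.0764


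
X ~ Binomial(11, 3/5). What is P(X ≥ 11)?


P(X ≥ 11) = Σ P(X=i) for i=11..11
P(X=11) = 177147/48828125
Sum = 177147/48828125

P(X ≥ 11) = 177147/48828125 ≈ 0.36%


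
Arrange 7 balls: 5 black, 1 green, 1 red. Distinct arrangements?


7!/(5!×1!×1!) = 42

42


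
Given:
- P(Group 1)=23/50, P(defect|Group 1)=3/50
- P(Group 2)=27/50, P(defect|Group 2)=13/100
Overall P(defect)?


P(B) = Σ P(B|Aᵢ)×P(Aᵢ)
  3/50×23/50 = 69/2500
  13/100×27/50 = 351/5000
Sum = 489/5000

P(defect) = 489/5000 ≈ 9.78%


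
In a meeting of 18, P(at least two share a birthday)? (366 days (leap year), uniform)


P(all different) = Π(366-i)/366 for i=0..17
= 0.653862
P(match) = 1 - 0.653862 = 0.346138

P ≈ 0.3461 ≈ 34.61%


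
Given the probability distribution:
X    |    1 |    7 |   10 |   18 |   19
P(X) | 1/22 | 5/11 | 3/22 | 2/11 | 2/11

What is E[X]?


E[X] = Σ x·P(X=x)
= (1)×(1/22) + (7)×(5/11) + (10)×(3/22) + (18)×(2/11) + (19)×(2/11)
= 249/22

E[X] = 249/22


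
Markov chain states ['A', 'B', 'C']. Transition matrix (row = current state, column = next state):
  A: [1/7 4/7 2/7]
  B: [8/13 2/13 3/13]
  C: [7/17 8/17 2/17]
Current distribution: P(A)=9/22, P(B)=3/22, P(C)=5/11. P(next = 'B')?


P(next=B) = Σᵢ P(now=i)×P(i→B)
= 9/22×4/7 + 3/22×2/13 + 5/11×8/17
= 18/77 + 3/143 + 40/187 = 725/1547

P = 725/1547 ≈ 0.4686


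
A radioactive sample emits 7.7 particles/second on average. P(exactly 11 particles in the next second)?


Poisson(λ=7.7): P(X=11) = e^(-λ)×λ^k/k!
= e^(-7.7) × 7.7^11 / 11!
≈ 0.0004528271829 × 5641543963.89 / 39916800 ≈ 0.063999

P(X=11) ≈ 0.063999 ≈ 6.40%


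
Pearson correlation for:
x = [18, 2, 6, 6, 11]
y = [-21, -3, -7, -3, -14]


n=5, Σx=43, Σy=-48, Σxy=-598, Σx²=521, Σy²=704
r = (5×(-598) - 43×(-48))/√((5×521 - 43²)(5×704 - (-48)²))
= -926/√(756×1216) = -926/√919296 ≈ -926/958.7992 ≈ -0.9658

r ≈ -0.9658


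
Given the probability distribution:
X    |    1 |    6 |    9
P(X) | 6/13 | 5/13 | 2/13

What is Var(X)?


E[X] = 54/13
E[X²] = 348/13
Var(X) = E[X²] - (E[X])² = 348/13 - 2916/169 = 1608/169

Var(X) = 1608/169 ≈ 9.5148


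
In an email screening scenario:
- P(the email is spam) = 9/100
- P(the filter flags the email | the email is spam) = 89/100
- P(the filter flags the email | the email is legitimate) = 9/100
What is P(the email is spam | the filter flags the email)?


Using Bayes' theorem:
P(A|B) = P(B|A)·P(A) / P(B)

P(the filter flags the email) = 89/100 × 9/100 + 9/100 × 91/100
= 801/10000 + 819/10000 = 81/500

P(the email is spam|the filter flags the email) = (801/10000) / (81/500) = 89/180

P(the email is spam|the filter flags the email) = 89/180 ≈ 49.44%


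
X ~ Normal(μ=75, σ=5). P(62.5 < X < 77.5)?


z₁=(62.5-75)/5=-2.5, z₂=(77.5-75)/5=0.5
P = Φ(0.5) - Φ(-2.5) = 0.691462 - 0.006210 = 0.685252 ≈ 0.6853

P(62.5 < X < 77.5) ≈ 0.6853


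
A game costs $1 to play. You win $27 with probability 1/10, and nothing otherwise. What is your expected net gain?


E[gain] = (27-1)×1/10 + (-1)×9/10
= 13/5 - 9/10 = 17/10

Expected net gain = $17/10 ≈ $1.70


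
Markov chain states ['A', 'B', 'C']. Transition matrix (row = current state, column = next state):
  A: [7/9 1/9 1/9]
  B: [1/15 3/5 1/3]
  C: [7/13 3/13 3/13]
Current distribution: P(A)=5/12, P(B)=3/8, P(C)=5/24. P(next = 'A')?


P(next=A) = Σᵢ P(now=i)×P(i→A)
= 5/12×7/9 + 3/8×1/15 + 5/24×7/13
= 35/108 + 1/40 + 35/312 = 1619/3510

P = 1619/3510 ≈ 0.4613


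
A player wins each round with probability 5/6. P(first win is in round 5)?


Geometric: P(X=5) = (1-p)^(k-1)×p = (1/6)^4×5/6 = 5/7776

P(X=5) = 5/7776 ≈ 0.06%


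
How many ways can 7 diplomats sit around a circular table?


Circular arrangements of 7 distinct objects: fix one position to break rotational symmetry.
(n-1)! = 6! = 720

720


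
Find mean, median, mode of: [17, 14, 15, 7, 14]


Sorted: [7, 14, 14, 15, 17]
Mean = 67/5
Median = 14
Freq: {17: 1, 14: 2, 15: 1, 7: 1}
Mode: [14]

Mean=67/5, Median=14, Mode=14


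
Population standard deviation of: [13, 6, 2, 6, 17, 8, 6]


Mean = 58/7
  (13-58/7)²=1089/49
  (6-58/7)²=256/49
  (2-58/7)²=1936/49
  (6-58/7)²=256/49
  (17-58/7)²=3721/49
  (8-58/7)²=4/49
  (6-58/7)²=256/49
Σ(x-μ)² = 1074/7
σ² = (1074/7)/7 = 1074/49

σ = √(1074/49) ≈ 4.6817


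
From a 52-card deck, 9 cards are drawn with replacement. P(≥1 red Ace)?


P(not a red Ace) = 50/52 = 25/26
P(none in 9 draws) = (25/26)^9 = 3814697265625/5429503678976
P(≥1 red Ace) = 1 - 3814697265625/5429503678976 = 1614806413351/5429503678976

P = 1614806413351/5429503678976 ≈ 29.74%


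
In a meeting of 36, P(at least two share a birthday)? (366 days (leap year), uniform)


P(all different) = Π(366-i)/366 for i=0..35
= 0.168667
P(match) = 1 - 0.168667 = 0.831333

P ≈ 0.8313 ≈ 83.13%


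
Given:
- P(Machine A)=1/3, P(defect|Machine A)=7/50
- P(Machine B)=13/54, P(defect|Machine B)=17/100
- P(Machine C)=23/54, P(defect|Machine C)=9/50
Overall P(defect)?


P(B) = Σ P(B|Aᵢ)×P(Aᵢ)
  7/50×1/3 = 7/150
  17/100×13/54 = 221/5400
  9/50×23/54 = 23/300
Sum = 887/5400

P(defect) = 887/5400 ≈ 16.43%


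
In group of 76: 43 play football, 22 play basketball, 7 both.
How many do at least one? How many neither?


|A∪B| = 43+22-7 = 58
Neither = 76-58 = 18

At least one: 58; Neither: 18


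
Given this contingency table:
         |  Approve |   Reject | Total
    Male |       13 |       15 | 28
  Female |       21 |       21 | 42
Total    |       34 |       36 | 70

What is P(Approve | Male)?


P(Approve | Male) = 13/(13+15) = 13/28

P(Approve|Male) = 13/28 ≈ 46.43%


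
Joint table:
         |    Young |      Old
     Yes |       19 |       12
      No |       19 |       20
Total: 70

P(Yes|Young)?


P(Yes|Young) = 19/(19+19) = 19/38 = 1/2

P = 1/2 ≈ 50.00%


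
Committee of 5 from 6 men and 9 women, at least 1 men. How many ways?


Count by #men:
  1M,4W: C(6,1)×C(9,4)=756
  2M,3W: C(6,2)×C(9,3)=1260
  3M,2W: C(6,3)×C(9,2)=720
  4M,1W: C(6,4)×C(9,1)=135
  5M,0W: C(6,5)×C(9,0)=6
Total = 2877

2877


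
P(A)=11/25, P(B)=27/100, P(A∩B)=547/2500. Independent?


P(A)×P(B) = 297/2500
P(A∩B) = 547/2500
Not equal → NOT independent

No, not independent


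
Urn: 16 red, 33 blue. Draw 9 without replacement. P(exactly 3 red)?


Hypergeometric: C(16,3)×C(33,6)/C(49,9)
= 560×1107568/2054455634 = 575360/1905803

P(X=3) = 575360/1905803 ≈ 30.19%


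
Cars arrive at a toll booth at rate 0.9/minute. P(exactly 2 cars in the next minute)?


Poisson(λ=0.9): P(X=2) = e^(-λ)×λ^k/k!
= e^(-0.9) × 0.9^2 / 2!
≈ 0.4065696597 × 0.81 / 2 ≈ 0.164661

P(X=2) ≈ 0.164661 ≈ 16.47%


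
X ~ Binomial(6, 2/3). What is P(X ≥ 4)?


P(X ≥ 4) = Σ P(X=i) for i=4..6
P(X=4) = 80/243
P(X=5) = 64/243
P(X=6) = 64/729
Sum = 496/729

P(X ≥ 4) = 496/729 ≈ 68.04%


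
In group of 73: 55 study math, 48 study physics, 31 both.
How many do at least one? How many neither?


|A∪B| = 55+48-31 = 72
Neither = 73-72 = 1

At least one: 72; Neither: 1


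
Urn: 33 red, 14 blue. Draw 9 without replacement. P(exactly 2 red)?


Hypergeometric: C(33,2)×C(14,7)/C(47,9)
= 528×3432/1362649145 = 12672/9529015

P(X=2) = 12672/9529015 ≈ 0.13%


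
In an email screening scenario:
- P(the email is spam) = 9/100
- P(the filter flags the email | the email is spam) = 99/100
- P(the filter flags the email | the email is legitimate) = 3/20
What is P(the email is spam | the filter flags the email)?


Using Bayes' theorem:
P(A|B) = P(B|A)·P(A) / P(B)

P(the filter flags the email) = 99/100 × 9/100 + 3/20 × 91/100
= 891/10000 + 273/2000 = 141/625

P(the email is spam|the filter flags the email) = (891/10000) / (141/625) = 297/752

P(the email is spam|the filter flags the email) = 297/752 ≈ 39.49%


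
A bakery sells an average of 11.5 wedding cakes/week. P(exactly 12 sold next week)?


Poisson(λ=11.5): P(X=12) = e^(-λ)×λ^k/k!
= e^(-11.5) × 11.5^12 / 12!
≈ 1.01300936e-05 × 5.35025010547e+12 / 479001600 ≈ 0.113149

P(X=12) ≈ 0.113149 ≈ 11.31%


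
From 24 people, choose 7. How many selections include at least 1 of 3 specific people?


Complement: C(24,7) - C(21,7) = 346104 - 116280 = 229824

229824


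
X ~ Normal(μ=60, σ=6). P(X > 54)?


z = (54-60)/6 = -1.0
P(X > 54) = 1 - P(Z ≤ -1.0) = 1 - 0.1587 = 0.8413

P(X > 54) ≈ 0.8413


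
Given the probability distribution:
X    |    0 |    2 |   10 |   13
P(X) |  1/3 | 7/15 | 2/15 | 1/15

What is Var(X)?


E[X] = 47/15
E[X²] = 397/15
Var(X) = E[X²] - (E[X])² = 397/15 - 2209/225 = 3746/225

Var(X) = 3746/225 ≈ 16.6489


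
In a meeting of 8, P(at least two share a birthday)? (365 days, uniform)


P(all different) = Π(365-i)/365 for i=0..7
= 0.925665
P(match) = 1 - 0.925665 = 0.074335

P ≈ 0.0743 ≈ 7.43%


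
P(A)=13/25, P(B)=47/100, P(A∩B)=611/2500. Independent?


P(A)×P(B) = 611/2500
P(A∩B) = 611/2500
Equal ✓ → Independent

Yes, independent


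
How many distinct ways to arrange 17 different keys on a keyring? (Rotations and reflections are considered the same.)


Free circular arrangements: rotations and reflections both identified.
(n-1)!/2 = 16!/2 = 20922789888000/2 = 10461394944000

10461394944000


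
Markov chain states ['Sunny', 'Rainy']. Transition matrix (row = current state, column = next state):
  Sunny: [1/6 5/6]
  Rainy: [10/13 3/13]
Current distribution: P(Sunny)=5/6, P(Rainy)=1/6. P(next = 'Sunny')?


P(next=Sunny) = Σᵢ P(now=i)×P(i→Sunny)
= 5/6×1/6 + 1/6×10/13
= 5/36 + 5/39 = 125/468

P = 125/468 ≈ 0.2671


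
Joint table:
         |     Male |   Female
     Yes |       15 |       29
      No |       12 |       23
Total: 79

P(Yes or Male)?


P(Yes∨Male) = P(Yes) + P(Male) - P(Yes∧Male)
= (44 + 27 - 15)/79 = 56/79

P = 56/79 ≈ 70.89%


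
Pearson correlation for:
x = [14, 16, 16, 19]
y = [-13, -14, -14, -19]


n=4, Σx=65, Σy=-60, Σxy=-991, Σx²=1069, Σy²=922
r = (4×(-991) - 65×(-60))/√((4×1069 - 65²)(4×922 - (-60)²))
= -64/√(51×88) = -64/√4488 ≈ -64/66.9925 ≈ -0.9553

r ≈ -0.9553


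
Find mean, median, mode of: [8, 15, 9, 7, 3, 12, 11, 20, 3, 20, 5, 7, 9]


Sorted: [3, 3, 5, 7, 7, 8, 9, 9, 11, 12, 15, 20, 20]
Mean = 129/13
Median = 9
Freq: {8: 1, 15: 1, 9: 2, 7: 2, 3: 2, 12: 1, 11: 1, 20: 2, 5: 1}
Mode: [3, 7, 9, 20]

Mean=129/13, Median=9, Mode=[3, 7, 9, 20]


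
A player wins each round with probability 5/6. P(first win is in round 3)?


Geometric: P(X=3) = (1-p)^(k-1)×p = (1/6)^2×5/6 = 5/216

P(X=3) = 5/216 ≈ 2.31%


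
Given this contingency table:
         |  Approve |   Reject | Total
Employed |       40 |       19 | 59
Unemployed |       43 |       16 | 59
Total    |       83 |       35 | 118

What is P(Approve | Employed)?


P(Approve | Employed) = 40/(40+19) = 40/59

P(Approve|Employed) = 40/59 ≈ 67.80%


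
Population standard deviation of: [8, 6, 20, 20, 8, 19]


Mean = 81/6 = 27/2
  (8-27/2)²=121/4
  (6-27/2)²=225/4
  (20-27/2)²=169/4
  (20-27/2)²=169/4
  (8-27/2)²=121/4
  (19-27/2)²=121/4
Σ(x-μ)² = 463/2
σ² = (463/2)/6 = 463/12

σ = √(463/12) ≈ 6.2115


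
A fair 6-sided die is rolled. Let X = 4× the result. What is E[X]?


E[die] = (1+6)/2 = 7/2
E[X] = 4 × 7/2 = 14

E[X] = 14


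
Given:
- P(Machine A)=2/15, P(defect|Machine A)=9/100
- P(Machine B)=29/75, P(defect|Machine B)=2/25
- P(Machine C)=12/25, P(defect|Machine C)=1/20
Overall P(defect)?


P(B) = Σ P(B|Aᵢ)×P(Aᵢ)
  9/100×2/15 = 3/250
  2/25×29/75 = 58/1875
  1/20×12/25 = 3/125
Sum = 251/3750

P(defect) = 251/3750 ≈ 6.69%


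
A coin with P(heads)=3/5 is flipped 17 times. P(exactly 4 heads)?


Binomial: P(X=4) = C(17,4)×p^4×(1-p)^13
= 2380 × 81/625 × 8192/1220703125 = 315850752/152587890625

P(X=4) = 315850752/152587890625 ≈ 0.21%


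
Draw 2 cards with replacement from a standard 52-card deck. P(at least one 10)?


P(not a 10) = 48/52 = 12/13
P(none in 2 draws) = (12/13)^2 = 144/169
P(≥1 10) = 1 - 144/169 = 25/169

P = 25/169 ≈ 14.79%


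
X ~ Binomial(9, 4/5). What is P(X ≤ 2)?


P(X ≤ 2) = Σ P(X=i) for i=0..2
P(X=0) = 1/1953125
P(X=1) = 36/1953125
P(X=2) = 576/1953125
Sum = 613/1953125

P(X ≤ 2) = 613/1953125 ≈ 0.03%


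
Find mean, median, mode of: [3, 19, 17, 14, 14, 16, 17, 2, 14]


Sorted: [2, 3, 14, 14, 14, 16, 17, 17, 19]
Mean = 116/9
Median = 14
Freq: {3: 1, 19: 1, 17: 2, 14: 3, 16: 1, 2: 1}
Mode: [14]

Mean=116/9, Median=14, Mode=14


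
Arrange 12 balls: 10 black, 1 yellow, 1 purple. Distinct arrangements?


12!/(10!×1!×1!) = 132

132


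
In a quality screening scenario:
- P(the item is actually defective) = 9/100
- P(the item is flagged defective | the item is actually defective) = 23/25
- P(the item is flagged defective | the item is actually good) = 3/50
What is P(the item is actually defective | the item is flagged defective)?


Using Bayes' theorem:
P(A|B) = P(B|A)·P(A) / P(B)

P(the item is flagged defective) = 23/25 × 9/100 + 3/50 × 91/100
= 207/2500 + 273/5000 = 687/5000

P(the item is actually defective|the item is flagged defective) = (207/2500) / (687/5000) = 138/229

P(the item is actually defective|the item is flagged defective) = 138/229 ≈ 60.26%


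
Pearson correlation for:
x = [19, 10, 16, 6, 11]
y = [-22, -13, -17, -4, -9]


n=5, Σx=62, Σy=-65, Σxy=-943, Σx²=874, Σy²=1039
r = (5×(-943) - 62×(-65))/√((5×874 - 62²)(5×1039 - (-65)²))
= -685/√(526×970) = -685/√510220 ≈ -685/714.2969 ≈ -0.9590

r ≈ -0.9590


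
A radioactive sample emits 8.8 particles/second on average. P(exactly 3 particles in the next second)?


Poisson(λ=8.8): P(X=3) = e^(-λ)×λ^k/k!
= e^(-8.8) × 8.8^3 / 3!
≈ 0.0001507330751 × 681.472 / 6 ≈ 0.017120

P(X=3) ≈ 0.017120 ≈ 1.71%


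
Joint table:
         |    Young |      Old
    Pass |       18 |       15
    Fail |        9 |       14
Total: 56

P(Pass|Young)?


P(Pass|Young) = 18/(18+9) = 18/27 = 2/3

P = 2/3 ≈ 66.67%


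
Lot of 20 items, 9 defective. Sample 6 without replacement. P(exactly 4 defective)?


Hypergeometric: C(9,4)×C(11,2)/C(20,6)
= 126×55/38760 = 231/1292

P(X=4) = 231/1292 ≈ 17.88%


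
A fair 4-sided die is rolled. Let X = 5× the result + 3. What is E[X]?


E[die] = (1+4)/2 = 5/2
E[X] = 5×5/2 + 3 = 31/2

E[X] = 31/2


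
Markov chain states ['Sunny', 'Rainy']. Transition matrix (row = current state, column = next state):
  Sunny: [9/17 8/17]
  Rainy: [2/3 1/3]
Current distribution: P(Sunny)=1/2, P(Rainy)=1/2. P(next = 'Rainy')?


P(next=Rainy) = Σᵢ P(now=i)×P(i→Rainy)
= 1/2×8/17 + 1/2×1/3
= 4/17 + 1/6 = 41/102

P = 41/102 ≈ 0.4020


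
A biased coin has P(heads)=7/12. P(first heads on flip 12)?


Geometric: P(X=12) = (1-p)^(k-1)×p = (5/12)^11×7/12 = 341796875/8916100448256

P(X=12) = 341796875/8916100448256 ≈ 0.00%


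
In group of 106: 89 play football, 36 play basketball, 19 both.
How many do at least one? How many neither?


|A∪B| = 89+36-19 = 106
Neither = 106-106 = 0

At least one: 106; Neither: 0


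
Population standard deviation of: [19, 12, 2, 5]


Mean = 38/4 = 19/2
  (19-19/2)²=361/4
  (12-19/2)²=25/4
  (2-19/2)²=225/4
  (5-19/2)²=81/4
Σ(x-μ)² = 173
σ² = 173/4

σ = √(173/4) ≈ 6.5765


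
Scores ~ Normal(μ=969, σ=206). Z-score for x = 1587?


z = (x - μ)/σ = (1587 - 969)/206 = 3.0

z = 3.0


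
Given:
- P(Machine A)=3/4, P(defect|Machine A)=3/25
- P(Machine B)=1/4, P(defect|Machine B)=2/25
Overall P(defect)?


P(B) = Σ P(B|Aᵢ)×P(Aᵢ)
  3/25×3/4 = 9/100
  2/25×1/4 = 1/50
Sum = 11/100

P(defect) = 11/100 ≈ 11.00%


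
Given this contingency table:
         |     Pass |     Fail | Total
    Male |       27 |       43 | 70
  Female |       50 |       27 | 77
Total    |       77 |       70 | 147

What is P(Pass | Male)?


P(Pass | Male) = 27/(27+43) = 27/70

P(Pass|Male) = 27/70 ≈ 38.57%


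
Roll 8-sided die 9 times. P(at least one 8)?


P(no 8)^9 = (7/8)^9 = 40353607/134217728
P(≥1) = 1 - 40353607/134217728 = 93864121/134217728

P = 93864121/134217728 ≈ 69.93%


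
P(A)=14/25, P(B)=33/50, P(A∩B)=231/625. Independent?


P(A)×P(B) = 231/625
P(A∩B) = 231/625
Equal ✓ → Independent

Yes, independent


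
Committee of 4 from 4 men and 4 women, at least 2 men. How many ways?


Count by #men:
  2M,2W: C(4,2)×C(4,2)=36
  3M,1W: C(4,3)×C(4,1)=16
  4M,0W: C(4,4)×C(4,0)=1
Total = 53

53


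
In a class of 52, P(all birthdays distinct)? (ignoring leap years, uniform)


P(all different) = Π(365-i)/365 for i=0..51
= (365/365)×(364/365)×...×(314/365)
= 0.021995

P ≈ 0.0220 ≈ 2.20%


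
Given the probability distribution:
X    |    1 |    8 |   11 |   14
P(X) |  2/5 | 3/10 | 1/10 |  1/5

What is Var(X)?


E[X] = 67/10
E[X²] = 709/10
Var(X) = E[X²] - (E[X])² = 709/10 - 4489/100 = 2601/100

Var(X) = 2601/100 ≈ 26.0100


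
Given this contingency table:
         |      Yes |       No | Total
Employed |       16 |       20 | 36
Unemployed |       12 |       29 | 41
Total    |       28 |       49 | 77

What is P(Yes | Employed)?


P(Yes | Employed) = 16/(16+20) = 16/36 = 4/9

P(Yes|Employed) = 4/9 ≈ 44.44%


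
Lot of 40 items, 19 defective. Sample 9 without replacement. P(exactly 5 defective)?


Hypergeometric: C(19,5)×C(21,4)/C(40,9)
= 11628×5985/273438880 = 10773/42328

P(X=5) = 10773/42328 ≈ 25.45%


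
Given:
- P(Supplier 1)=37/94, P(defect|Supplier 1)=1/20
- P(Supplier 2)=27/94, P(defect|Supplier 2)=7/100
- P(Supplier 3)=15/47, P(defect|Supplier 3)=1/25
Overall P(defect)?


P(B) = Σ P(B|Aᵢ)×P(Aᵢ)
  1/20×37/94 = 37/1880
  7/100×27/94 = 189/9400
  1/25×15/47 = 3/235
Sum = 247/4700

P(defect) = 247/4700 ≈ 5.26%


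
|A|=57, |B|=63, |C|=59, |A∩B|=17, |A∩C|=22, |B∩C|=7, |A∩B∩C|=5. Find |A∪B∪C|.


|A∪B∪C| = 57+63+59-17-22-7+5 = 138

|A∪B∪C| = 138


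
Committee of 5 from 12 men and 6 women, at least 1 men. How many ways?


Count by #men:
  1M,4W: C(12,1)×C(6,4)=180
  2M,3W: C(12,2)×C(6,3)=1320
  3M,2W: C(12,3)×C(6,2)=3300
  4M,1W: C(12,4)×C(6,1)=2970
  5M,0W: C(12,5)×C(6,0)=792
Total = 8562

8562


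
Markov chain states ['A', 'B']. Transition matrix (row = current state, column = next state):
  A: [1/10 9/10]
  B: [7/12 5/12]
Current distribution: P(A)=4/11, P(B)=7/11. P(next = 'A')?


P(next=A) = Σᵢ P(now=i)×P(i→A)
= 4/11×1/10 + 7/11×7/12
= 2/55 + 49/132 = 269/660

P = 269/660 ≈ 0.4076


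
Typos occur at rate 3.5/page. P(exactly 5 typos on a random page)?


Poisson(λ=3.5): P(X=5) = e^(-λ)×λ^k/k!
= e^(-3.5) × 3.5^5 / 5!
≈ 0.03019738342 × 525.21875 / 120 ≈ 0.132169

P(X=5) ≈ 0.132169 ≈ 13.22%


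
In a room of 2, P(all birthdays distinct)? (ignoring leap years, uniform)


P(all different) = Π(365-i)/365 for i=0..1
= (365/365)×(364/365)×...×(364/365)
= 0.997260

P ≈ 0.9973 ≈ 99.73%


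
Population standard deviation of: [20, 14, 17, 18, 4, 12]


Mean = 85/6
  (20-85/6)²=1225/36
  (14-85/6)²=1/36
  (17-85/6)²=289/36
  (18-85/6)²=529/36
  (4-85/6)²=3721/36
  (12-85/6)²=169/36
Σ(x-μ)² = 989/6
σ² = (989/6)/6 = 989/36

σ = √(989/36) ≈ 5.2414


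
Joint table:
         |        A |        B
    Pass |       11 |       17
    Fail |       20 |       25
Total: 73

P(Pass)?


P(Pass) = (11+17)/73 = 28/73

P(Pass) = 28/73 ≈ 38.36%


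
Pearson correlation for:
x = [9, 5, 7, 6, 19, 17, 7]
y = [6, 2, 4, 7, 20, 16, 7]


n=7, Σx=70, Σy=62, Σxy=835, Σx²=890, Σy²=810
r = (7×835 - 70×62)/√((7×890 - 70²)(7×810 - 62²))
= 1505/√(1330×1826) = 1505/√2428580 ≈ 1505/1558.3902 ≈ 0.9657

r ≈ 0.9657


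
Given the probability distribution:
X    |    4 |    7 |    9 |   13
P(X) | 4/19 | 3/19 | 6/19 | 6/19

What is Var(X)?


E[X] = 169/19
E[X²] = 1711/19
Var(X) = E[X²] - (E[X])² = 1711/19 - 28561/361 = 3948/361

Var(X) = 3948/361 ≈ 10.9363


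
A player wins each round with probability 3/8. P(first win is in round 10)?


Geometric: P(X=10) = (1-p)^(k-1)×p = (5/8)^9×3/8 = 5859375/1073741824

P(X=10) = 5859375/1073741824 ≈ 0.55%


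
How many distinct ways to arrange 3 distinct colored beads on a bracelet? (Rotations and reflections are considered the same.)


Free circular arrangements: rotations and reflections both identified.
(n-1)!/2 = 2!/2 = 2/2 = 1

1


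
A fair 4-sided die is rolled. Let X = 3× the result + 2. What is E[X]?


E[die] = (1+4)/2 = 5/2
E[X] = 3×5/2 + 2 = 19/2

E[X] = 19/2


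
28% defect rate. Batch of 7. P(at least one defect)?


P(all good) = (18/25)^7 = 612220032/6103515625
P(≥1 defect) = 5491295593/6103515625

P = 5491295593/6103515625 ≈ 89.97%


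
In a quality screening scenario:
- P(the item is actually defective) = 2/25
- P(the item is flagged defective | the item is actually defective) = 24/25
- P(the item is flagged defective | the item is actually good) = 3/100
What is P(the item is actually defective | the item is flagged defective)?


Using Bayes' theorem:
P(A|B) = P(B|A)·P(A) / P(B)

P(the item is flagged defective) = 24/25 × 2/25 + 3/100 × 23/25
= 48/625 + 69/2500 = 261/2500

P(the item is actually defective|the item is flagged defective) = (48/625) / (261/2500) = 64/87

P(the item is actually defective|the item is flagged defective) = 64/87 ≈ 73.56%


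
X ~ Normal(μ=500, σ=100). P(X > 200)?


z = (200-500)/100 = -3.0
P(X > 200) = 1 - P(Z ≤ -3.0) = 1 - 0.0013 = 0.9987

P(X > 200) ≈ 0.9987


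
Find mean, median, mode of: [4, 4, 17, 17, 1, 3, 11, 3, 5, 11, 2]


Sorted: [1, 2, 3, 3, 4, 4, 5, 11, 11, 17, 17]
Mean = 78/11
Median = 4
Freq: {4: 2, 17: 2, 1: 1, 3: 2, 11: 2, 5: 1, 2: 1}
Mode: [3, 4, 11, 17]

Mean=78/11, Median=4, Mode=[3, 4, 11, 17]


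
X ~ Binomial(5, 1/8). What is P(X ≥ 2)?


P(X ≥ 2) = Σ P(X=i) for i=2..5
P(X=2) = 1715/16384
P(X=3) = 245/16384
P(X=4) = 35/32768
P(X=5) = 1/32768
Sum = 989/8192

P(X ≥ 2) = 989/8192 ≈ 12.07%


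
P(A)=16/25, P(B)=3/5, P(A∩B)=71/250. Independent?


P(A)×P(B) = 48/125
P(A∩B) = 71/250
Not equal → NOT independent

No, not independent


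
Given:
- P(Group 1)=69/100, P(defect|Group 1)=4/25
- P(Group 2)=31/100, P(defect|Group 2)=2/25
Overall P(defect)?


P(B) = Σ P(B|Aᵢ)×P(Aᵢ)
  4/25×69/100 = 69/625
  2/25×31/100 = 31/1250
Sum = 169/1250

P(defect) = 169/1250 ≈ 13.52%


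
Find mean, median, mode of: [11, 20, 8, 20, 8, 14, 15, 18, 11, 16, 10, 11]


Sorted: [8, 8, 10, 11, 11, 11, 14, 15, 16, 18, 20, 20]
Mean = 162/12 = 27/2
Median = 25/2
Freq: {11: 3, 20: 2, 8: 2, 14: 1, 15: 1, 18: 1, 16: 1, 10: 1}
Mode: [11]

Mean=27/2, Median=25/2, Mode=11


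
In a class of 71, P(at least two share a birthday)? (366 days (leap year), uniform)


P(all different) = Π(366-i)/366 for i=0..70
= 0.000694
P(match) = 1 - 0.000694 = 0.999306

P ≈ 0.9993 ≈ 99.93%


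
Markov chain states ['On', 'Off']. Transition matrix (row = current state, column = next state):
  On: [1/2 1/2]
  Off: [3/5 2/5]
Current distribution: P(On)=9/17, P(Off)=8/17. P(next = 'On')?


P(next=On) = Σᵢ P(now=i)×P(i→On)
= 9/17×1/2 + 8/17×3/5
= 9/34 + 24/85 = 93/170

P = 93/170 ≈ 0.5471


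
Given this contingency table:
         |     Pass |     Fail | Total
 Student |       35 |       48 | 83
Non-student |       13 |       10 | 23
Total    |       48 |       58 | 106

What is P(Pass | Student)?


P(Pass | Student) = 35/(35+48) = 35/83

P(Pass|Student) = 35/83 ≈ 42.17%


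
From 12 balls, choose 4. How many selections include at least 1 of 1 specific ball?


Complement: C(12,4) - C(11,4) = 495 - 330 = 165

165


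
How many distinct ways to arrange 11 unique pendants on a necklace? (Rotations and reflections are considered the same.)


Free circular arrangements: rotations and reflections both identified.
(n-1)!/2 = 10!/2 = 3628800/2 = 1814400

1814400


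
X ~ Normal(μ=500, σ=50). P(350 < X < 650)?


z₁=(350-500)/50=-3.0, z₂=(650-500)/50=3.0
P = Φ(3.0) - Φ(-3.0) = 0.998650 - 0.001350 = 0.997300 ≈ 0.9973

P(350 < X < 650) ≈ 0.9973


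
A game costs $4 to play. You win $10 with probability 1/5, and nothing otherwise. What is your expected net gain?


E[gain] = (10-4)×1/5 + (-4)×4/5
= 6/5 - 16/5 = -2

Expected net gain = $-2 ≈ $-2.00


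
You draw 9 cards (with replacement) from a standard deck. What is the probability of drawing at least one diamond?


P(not a diamond) = 39/52 = 3/4
P(none in 9 draws) = (3/4)^9 = 19683/262144
P(≥1 diamond) = 1 - 19683/262144 = 242461/262144

P = 242461/262144 ≈ 92.49%


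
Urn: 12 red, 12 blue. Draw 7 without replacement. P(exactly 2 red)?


Hypergeometric: C(12,2)×C(12,5)/C(24,7)
= 66×792/346104 = 66/437

P(X=2) = 66/437 ≈ 15.10%


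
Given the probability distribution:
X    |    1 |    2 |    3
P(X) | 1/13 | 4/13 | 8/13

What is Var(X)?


E[X] = 33/13
E[X²] = 89/13
Var(X) = E[X²] - (E[X])² = 89/13 - 1089/169 = 68/169

Var(X) = 68/169 ≈ 0.4024


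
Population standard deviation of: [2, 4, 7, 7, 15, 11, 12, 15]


Mean = 73/8
  (2-73/8)²=3249/64
  (4-73/8)²=1681/64
  (7-73/8)²=289/64
  (7-73/8)²=289/64
  (15-73/8)²=2209/64
  (11-73/8)²=225/64
  (12-73/8)²=529/64
  (15-73/8)²=2209/64
Σ(x-μ)² = 1335/8
σ² = (1335/8)/8 = 1335/64

σ = √(1335/64) ≈ 4.5672


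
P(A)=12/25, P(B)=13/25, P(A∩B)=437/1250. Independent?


P(A)×P(B) = 156/625
P(A∩B) = 437/1250
Not equal → NOT independent

No, not independent


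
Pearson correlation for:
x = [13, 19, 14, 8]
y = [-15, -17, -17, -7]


n=4, Σx=54, Σy=-56, Σxy=-812, Σx²=790, Σy²=852
r = (4×(-812) - 54×(-56))/√((4×790 - 54²)(4×852 - (-56)²))
= -224/√(244×272) = -224/√66368 ≈ -224/257.6199 ≈ -0.8695

r ≈ -0.8695


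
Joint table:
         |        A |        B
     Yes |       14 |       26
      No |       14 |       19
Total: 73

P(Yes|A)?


P(Yes|A) = 14/(14+14) = 14/28 = 1/2

P = 1/2 ≈ 50.00%


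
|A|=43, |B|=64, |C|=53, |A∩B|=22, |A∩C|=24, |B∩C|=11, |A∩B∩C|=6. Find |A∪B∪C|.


|A∪B∪C| = 43+64+53-22-24-11+6 = 109

|A∪B∪C| = 109


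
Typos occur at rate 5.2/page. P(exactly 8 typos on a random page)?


Poisson(λ=5.2): P(X=8) = e^(-λ)×λ^k/k!
= e^(-5.2) × 5.2^8 / 8!
≈ 0.005516564421 × 534597.285315 / 40320 ≈ 0.073143

P(X=8) ≈ 0.073143 ≈ 7.31%


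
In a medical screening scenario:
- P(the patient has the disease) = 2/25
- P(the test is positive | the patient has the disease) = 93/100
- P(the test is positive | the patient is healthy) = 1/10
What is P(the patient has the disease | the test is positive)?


Using Bayes' theorem:
P(A|B) = P(B|A)·P(A) / P(B)

P(the test is positive) = 93/100 × 2/25 + 1/10 × 23/25
= 93/1250 + 23/250 = 104/625

P(the patient has the disease|the test is positive) = (93/1250) / (104/625) = 93/208

P(the patient has the disease|the test is positive) = 93/208 ≈ 44.71%


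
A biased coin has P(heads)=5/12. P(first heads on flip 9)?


Geometric: P(X=9) = (1-p)^(k-1)×p = (7/12)^8×5/12 = 28824005/5159780352

P(X=9) = 28824005/5159780352 ≈ 0.56%


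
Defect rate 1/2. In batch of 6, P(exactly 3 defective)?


Binomial: P(X=3) = C(6,3)×p^3×(1-p)^3
= 20 × 1/8 × 1/8 = 5/16

P(X=3) = 5/16 ≈ 31.25%


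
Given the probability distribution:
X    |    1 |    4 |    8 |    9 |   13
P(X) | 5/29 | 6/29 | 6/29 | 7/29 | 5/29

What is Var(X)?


E[X] = 205/29
E[X²] = 1897/29
Var(X) = E[X²] - (E[X])² = 1897/29 - 42025/841 = 12988/841

Var(X) = 12988/841 ≈ 15.4435


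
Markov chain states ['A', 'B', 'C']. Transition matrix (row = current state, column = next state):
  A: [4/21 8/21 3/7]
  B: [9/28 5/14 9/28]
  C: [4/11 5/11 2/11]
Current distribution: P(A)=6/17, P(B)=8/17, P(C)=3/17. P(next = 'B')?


P(next=B) = Σᵢ P(now=i)×P(i→B)
= 6/17×8/21 + 8/17×5/14 + 3/17×5/11
= 16/119 + 20/119 + 15/187 = 501/1309

P = 501/1309 ≈ 0.3827


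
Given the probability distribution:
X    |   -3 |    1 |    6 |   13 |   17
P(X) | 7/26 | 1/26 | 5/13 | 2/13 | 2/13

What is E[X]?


E[X] = Σ x·P(X=x)
= (-3)×(7/26) + (1)×(1/26) + (6)×(5/13) + (13)×(2/13) + (17)×(2/13)
= 80/13

E[X] = 80/13


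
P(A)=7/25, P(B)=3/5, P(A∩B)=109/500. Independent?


P(A)×P(B) = 21/125
P(A∩B) = 109/500
Not equal → NOT independent

No, not independent


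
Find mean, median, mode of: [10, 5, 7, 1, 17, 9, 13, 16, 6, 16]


Sorted: [1, 5, 6, 7, 9, 10, 13, 16, 16, 17]
Mean = 100/10 = 10
Median = 19/2
Freq: {10: 1, 5: 1, 7: 1, 1: 1, 17: 1, 9: 1, 13: 1, 16: 2, 6: 1}
Mode: [16]

Mean=10, Median=19/2, Mode=16


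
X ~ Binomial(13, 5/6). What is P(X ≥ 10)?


P(X ≥ 10) = Σ P(X=i) for i=10..13
P(X=10) = 1396484375/6530347008
P(X=11) = 634765625/2176782336
P(X=12) = 3173828125/13060694016
P(X=13) = 1220703125/13060694016
Sum = 5498046875/6530347008

P(X ≥ 10) = 5498046875/6530347008 ≈ 84.19%


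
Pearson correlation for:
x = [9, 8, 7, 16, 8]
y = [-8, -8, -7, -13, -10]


n=5, Σx=48, Σy=-46, Σxy=-473, Σx²=514, Σy²=446
r = (5×(-473) - 48×(-46))/√((5×514 - 48²)(5×446 - (-46)²))
= -157/√(266×114) = -157/√30324 ≈ -157/174.1379 ≈ -0.9016

r ≈ -0.9016


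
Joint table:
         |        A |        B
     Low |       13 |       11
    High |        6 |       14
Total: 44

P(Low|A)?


P(Low|A) = 13/(13+6) = 13/19

P = 13/19 ≈ 68.42%


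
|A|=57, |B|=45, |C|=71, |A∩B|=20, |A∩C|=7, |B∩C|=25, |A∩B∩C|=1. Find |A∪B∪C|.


|A∪B∪C| = 57+45+71-20-7-25+1 = 122

|A∪B∪C| = 122


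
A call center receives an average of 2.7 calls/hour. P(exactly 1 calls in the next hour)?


Poisson(λ=2.7): P(X=1) = e^(-λ)×λ^k/k!
= e^(-2.7) × 2.7^1 / 1!
≈ 0.06720551274 × 2.7 / 1 ≈ 0.181455

P(X=1) ≈ 0.181455 ≈ 18.15%


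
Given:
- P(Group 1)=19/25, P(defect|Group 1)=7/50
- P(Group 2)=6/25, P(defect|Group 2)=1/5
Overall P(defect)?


P(B) = Σ P(B|Aᵢ)×P(Aᵢ)
  7/50×19/25 = 133/1250
  1/5×6/25 = 6/125
Sum = 193/1250

P(defect) = 193/1250 ≈ 15.44%


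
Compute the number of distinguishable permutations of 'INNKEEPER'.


Letters: 9, freq: {'I': 1, 'N': 2, 'K': 1, 'E': 3, 'P': 1, 'R': 1}
9!/(1!×2!×1!×3!×1!×1!) = 362880/12 = 30240

30240


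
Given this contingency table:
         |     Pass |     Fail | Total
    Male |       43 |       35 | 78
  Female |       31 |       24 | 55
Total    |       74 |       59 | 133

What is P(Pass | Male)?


P(Pass | Male) = 43/(43+35) = 43/78

P(Pass|Male) = 43/78 ≈ 55.13%


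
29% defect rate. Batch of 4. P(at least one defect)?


P(all good) = (71/100)^4 = 25411681/100000000
P(≥1 defect) = 74588319/100000000

P = 74588319/100000000 ≈ 74.59%


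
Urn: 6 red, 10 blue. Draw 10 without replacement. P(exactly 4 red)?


Hypergeometric: C(6,4)×C(10,6)/C(16,10)
= 15×210/8008 = 225/572

P(X=4) = 225/572 ≈ 39.34%


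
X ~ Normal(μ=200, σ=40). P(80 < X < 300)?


z₁=(80-200)/40=-3.0, z₂=(300-200)/40=2.5
P = Φ(2.5) - Φ(-3.0) = 0.993790 - 0.001350 = 0.992440 ≈ 0.9924

P(80 < X < 300) ≈ 0.9924


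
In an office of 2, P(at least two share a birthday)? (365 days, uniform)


P(all different) = Π(365-i)/365 for i=0..1
= 0.997260
P(match) = 1 - 0.997260 = 0.002740

P ≈ 0.0027 ≈ 0.27%


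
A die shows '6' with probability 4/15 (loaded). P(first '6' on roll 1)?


Geometric: P(X=1) = (1-p)^(k-1)×p = (11/15)^0×4/15 = 4/15

P(X=1) = 4/15 ≈ 26.67%


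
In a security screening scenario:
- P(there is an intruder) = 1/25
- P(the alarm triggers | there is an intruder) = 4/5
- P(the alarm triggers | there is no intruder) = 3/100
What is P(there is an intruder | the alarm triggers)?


Using Bayes' theorem:
P(A|B) = P(B|A)·P(A) / P(B)

P(the alarm triggers) = 4/5 × 1/25 + 3/100 × 24/25
= 4/125 + 18/625 = 38/625

P(there is an intruder|the alarm triggers) = (4/125) / (38/625) = 10/19

P(there is an intruder|the alarm triggers) = 10/19 ≈ 52.63%


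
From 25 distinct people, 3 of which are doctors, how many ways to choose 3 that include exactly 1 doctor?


Choose 1 of the 3 doctors and 2 of the other 22 people:
C(3,1)×C(22,2) = 3×231 = 693

693


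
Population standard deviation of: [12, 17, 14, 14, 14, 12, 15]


Mean = 98/7 = 14
  (12-14)²=4
  (17-14)²=9
  (14-14)²=0
  (14-14)²=0
  (14-14)²=0
  (12-14)²=4
  (15-14)²=1
Σ(x-μ)² = 18
σ² = 18/7

σ = √(18/7) ≈ 1.6036


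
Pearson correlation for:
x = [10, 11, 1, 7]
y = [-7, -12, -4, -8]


n=4, Σx=29, Σy=-31, Σxy=-262, Σx²=271, Σy²=273
r = (4×(-262) - 29×(-31))/√((4×271 - 29²)(4×273 - (-31)²))
= -149/√(243×131) = -149/√31833 ≈ -149/178.4180 ≈ -0.8351

r ≈ -0.8351


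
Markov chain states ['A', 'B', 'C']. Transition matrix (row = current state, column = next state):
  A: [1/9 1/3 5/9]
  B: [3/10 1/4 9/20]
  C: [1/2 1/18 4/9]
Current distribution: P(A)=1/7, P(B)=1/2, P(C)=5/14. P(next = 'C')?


P(next=C) = Σᵢ P(now=i)×P(i→C)
= 1/7×5/9 + 1/2×9/20 + 5/14×4/9
= 5/63 + 9/40 + 10/63 = 389/840

P = 389/840 ≈ 0.4631


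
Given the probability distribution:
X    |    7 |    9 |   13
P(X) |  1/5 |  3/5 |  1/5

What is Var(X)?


E[X] = 47/5
E[X²] = 461/5
Var(X) = E[X²] - (E[X])² = 461/5 - 2209/25 = 96/25

Var(X) = 96/25 ≈ 3.8400


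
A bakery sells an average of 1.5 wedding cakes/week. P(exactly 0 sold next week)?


Poisson(λ=1.5): P(X=0) = e^(-λ)×λ^k/k!
= e^(-1.5) × 1.5^0 / 0!
≈ 0.2231301601 × 1 / 1 ≈ 0.223130

P(X=0) ≈ 0.223130 ≈ 22.31%


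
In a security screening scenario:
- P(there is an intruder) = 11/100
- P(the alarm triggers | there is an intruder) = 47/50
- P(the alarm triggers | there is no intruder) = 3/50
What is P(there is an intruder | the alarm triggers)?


Using Bayes' theorem:
P(A|B) = P(B|A)·P(A) / P(B)

P(the alarm triggers) = 47/50 × 11/100 + 3/50 × 89/100
= 517/5000 + 267/5000 = 98/625

P(there is an intruder|the alarm triggers) = (517/5000) / (98/625) = 517/784

P(there is an intruder|the alarm triggers) = 517/784 ≈ 65.94%


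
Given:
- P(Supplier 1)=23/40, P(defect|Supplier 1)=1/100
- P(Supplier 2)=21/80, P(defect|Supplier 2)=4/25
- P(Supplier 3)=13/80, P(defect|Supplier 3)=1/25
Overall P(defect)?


P(B) = Σ P(B|Aᵢ)×P(Aᵢ)
  1/100×23/40 = 23/4000
  4/25×21/80 = 21/500
  1/25×13/80 = 13/2000
Sum = 217/4000

P(defect) = 217/4000 ≈ 5.42%


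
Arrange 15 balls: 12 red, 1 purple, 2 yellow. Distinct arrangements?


15!/(12!×1!×2!) = 1365

1365


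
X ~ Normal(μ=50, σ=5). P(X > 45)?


z = (45-50)/5 = -1.0
P(X > 45) = 1 - P(Z ≤ -1.0) = 1 - 0.1587 = 0.8413

P(X > 45) ≈ 0.8413


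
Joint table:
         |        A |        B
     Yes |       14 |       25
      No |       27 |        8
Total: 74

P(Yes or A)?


P(Yes∨A) = P(Yes) + P(A) - P(Yes∧A)
= (39 + 41 - 14)/74 = 66/74 = 33/37

P = 33/37 ≈ 89.19%


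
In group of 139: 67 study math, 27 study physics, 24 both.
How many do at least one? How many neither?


|A∪B| = 67+27-24 = 70
Neither = 139-70 = 69

At least one: 70; Neither: 69


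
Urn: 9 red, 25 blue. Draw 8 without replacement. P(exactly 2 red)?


Hypergeometric: C(9,2)×C(25,6)/C(34,8)
= 36×177100/18156204 = 16100/45849

P(X=2) = 16100/45849 ≈ 35.12%


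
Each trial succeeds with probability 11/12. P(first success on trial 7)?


Geometric: P(X=7) = (1-p)^(k-1)×p = (1/12)^6×11/12 = 11/35831808

P(X=7) = 11/35831808 ≈ 0.00%


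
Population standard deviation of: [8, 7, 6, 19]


Mean = 40/4 = 10
  (8-10)²=4
  (7-10)²=9
  (6-10)²=16
  (19-10)²=81
Σ(x-μ)² = 110
σ² = 110/4 = 55/2

σ = √(55/2) ≈ 5.2440


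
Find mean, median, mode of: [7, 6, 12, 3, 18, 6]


Sorted: [3, 6, 6, 7, 12, 18]
Mean = 52/6 = 26/3
Median = 13/2
Freq: {7: 1, 6: 2, 12: 1, 3: 1, 18: 1}
Mode: [6]

Mean=26/3, Median=13/2, Mode=6


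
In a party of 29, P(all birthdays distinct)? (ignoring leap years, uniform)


P(all different) = Π(365-i)/365 for i=0..28
= (365/365)×(364/365)×...×(337/365)
= 0.319031

P ≈ 0.3190 ≈ 31.90%
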